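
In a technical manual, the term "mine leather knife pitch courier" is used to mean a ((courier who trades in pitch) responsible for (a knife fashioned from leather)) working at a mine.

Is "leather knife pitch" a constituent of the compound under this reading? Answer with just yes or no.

The top-level split is [mine] [leather knife pitch courier]; the full structure is [mine [[leather knife] [pitch courier]]].
"leather knife pitch" straddles a constituent boundary, so it is not a single unit.

no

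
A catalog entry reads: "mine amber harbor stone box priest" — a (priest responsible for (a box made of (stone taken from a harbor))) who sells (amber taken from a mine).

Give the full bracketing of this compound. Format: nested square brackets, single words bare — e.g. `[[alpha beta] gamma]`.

[[mine amber] [[[harbor stone] box] priest]]

At the top level: head "priest" (specifically "harbor stone box priest"); modifier "mine amber".
Inside "mine amber": head "amber", modifier "mine".
Inside "harbor stone box priest": head "priest", modifier "harbor stone box".
Inside "harbor stone box": head "box", modifier "harbor stone".
Inside "harbor stone": head "stone", modifier "harbor".
Assembled: [[mine amber] [[[harbor stone] box] priest]].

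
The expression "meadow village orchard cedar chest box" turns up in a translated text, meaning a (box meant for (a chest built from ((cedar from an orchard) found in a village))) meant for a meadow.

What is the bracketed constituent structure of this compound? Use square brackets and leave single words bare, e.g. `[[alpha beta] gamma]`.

Whole compound: head "box" (specifically "village orchard cedar chest box"), modifier "meadow".
Within "village orchard cedar chest box", the head is "box" and the modifier is "village orchard cedar chest".
Within "village orchard cedar chest", the head is "chest" and the modifier is "village orchard cedar".
Within "village orchard cedar", the head is "cedar" (specifically "orchard cedar") and the modifier is "village".
Within "orchard cedar", the head is "cedar" and the modifier is "orchard".
Assembled: [meadow [[[village [orchard cedar]] chest] box]].

[meadow [[[village [orchard cedar]] chest] box]]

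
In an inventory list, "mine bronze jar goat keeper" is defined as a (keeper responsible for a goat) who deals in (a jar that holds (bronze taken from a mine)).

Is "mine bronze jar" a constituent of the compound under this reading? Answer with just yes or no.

yes

The paraphrase groups the words so that "mine bronze jar" is one unit: it corresponds to a single parenthesized sub-phrase.
The full structure is [[[mine bronze] jar] [goat keeper]], in which [mine bronze jar] is a constituent.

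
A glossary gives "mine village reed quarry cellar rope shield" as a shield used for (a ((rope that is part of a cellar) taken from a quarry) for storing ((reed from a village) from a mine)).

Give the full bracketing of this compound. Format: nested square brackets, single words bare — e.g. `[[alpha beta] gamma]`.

The outermost head in the paraphrase is "shield", modified by "mine village reed quarry cellar rope".
Within "mine village reed quarry cellar rope", the head is "rope" (specifically "quarry cellar rope") and the modifier is "mine village reed".
Within "mine village reed", the head is "reed" (specifically "village reed") and the modifier is "mine".
Within "village reed", the head is "reed" and the modifier is "village".
Within "quarry cellar rope", the head is "rope" (specifically "cellar rope") and the modifier is "quarry".
Within "cellar rope", the head is "rope" and the modifier is "cellar".
Assembled: [[[mine [village reed]] [quarry [cellar rope]]] shield].

[[[mine [village reed]] [quarry [cellar rope]]] shield]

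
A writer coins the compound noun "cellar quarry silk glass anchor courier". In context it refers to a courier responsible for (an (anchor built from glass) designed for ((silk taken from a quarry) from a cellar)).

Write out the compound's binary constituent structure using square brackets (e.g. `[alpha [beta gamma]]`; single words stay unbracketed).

The outermost head in the paraphrase is "courier", modified by "cellar quarry silk glass anchor".
Inside "cellar quarry silk glass anchor": head "anchor" (specifically "glass anchor"), modifier "cellar quarry silk".
Inside "cellar quarry silk": head "silk" (specifically "quarry silk"), modifier "cellar".
Inside "quarry silk": head "silk", modifier "quarry".
Inside "glass anchor": head "anchor", modifier "glass".
Assembled: [[[cellar [quarry silk]] [glass anchor]] courier].

[[[cellar [quarry silk]] [glass anchor]] courier]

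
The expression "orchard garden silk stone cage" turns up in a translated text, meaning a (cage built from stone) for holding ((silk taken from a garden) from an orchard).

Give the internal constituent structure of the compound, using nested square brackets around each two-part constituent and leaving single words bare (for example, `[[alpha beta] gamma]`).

Whole compound: head "cage" (specifically "stone cage"), modifier "orchard garden silk".
"orchard garden silk" → head "silk" (specifically "garden silk"), modifier "orchard".
"garden silk" → head "silk", modifier "garden".
"stone cage" → head "cage", modifier "stone".
So the structure is [[orchard [garden silk]] [stone cage]].

[[orchard [garden silk]] [stone cage]]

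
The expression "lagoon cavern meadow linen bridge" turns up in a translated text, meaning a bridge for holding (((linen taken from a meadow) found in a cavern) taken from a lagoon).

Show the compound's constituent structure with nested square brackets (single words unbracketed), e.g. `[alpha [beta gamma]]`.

[[lagoon [cavern [meadow linen]]] bridge]

Overall it is a kind of bridge; the modifier is "lagoon cavern meadow linen".
Inside "lagoon cavern meadow linen": head "linen" (specifically "cavern meadow linen"), modifier "lagoon".
Inside "cavern meadow linen": head "linen" (specifically "meadow linen"), modifier "cavern".
Inside "meadow linen": head "linen", modifier "meadow".
Assembled: [[lagoon [cavern [meadow linen]]] bridge].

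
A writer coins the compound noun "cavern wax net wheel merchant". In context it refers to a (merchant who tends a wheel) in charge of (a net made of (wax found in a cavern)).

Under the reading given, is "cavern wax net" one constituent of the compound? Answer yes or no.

yes

The paraphrase groups the words so that "cavern wax net" is one unit: it corresponds to a single parenthesized sub-phrase.
The full structure is [[[cavern wax] net] [wheel merchant]], in which [cavern wax net] is a constituent.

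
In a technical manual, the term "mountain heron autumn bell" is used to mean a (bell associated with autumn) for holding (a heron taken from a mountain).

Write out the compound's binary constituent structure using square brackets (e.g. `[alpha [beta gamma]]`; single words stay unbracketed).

[[mountain heron] [autumn bell]]

The outermost head in the paraphrase is "bell" (specifically "autumn bell"), modified by "mountain heron".
"mountain heron" → head "heron", modifier "mountain".
"autumn bell" → head "bell", modifier "autumn".
Putting it together: [[mountain heron] [autumn bell]].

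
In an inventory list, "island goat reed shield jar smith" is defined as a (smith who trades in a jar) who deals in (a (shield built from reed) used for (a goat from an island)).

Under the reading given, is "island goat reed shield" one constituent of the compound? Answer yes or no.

The paraphrase groups the words so that "island goat reed shield" is one unit: it corresponds to a single parenthesized sub-phrase.
The full structure is [[[island goat] [reed shield]] [jar smith]], in which [island goat reed shield] is a constituent.

yes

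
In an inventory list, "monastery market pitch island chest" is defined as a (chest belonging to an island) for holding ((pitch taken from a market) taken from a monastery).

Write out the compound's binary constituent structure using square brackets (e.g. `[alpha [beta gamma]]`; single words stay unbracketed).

[[monastery [market pitch]] [island chest]]

At the top level: head "chest" (specifically "island chest"); modifier "monastery market pitch".
Within "monastery market pitch", the head is "pitch" (specifically "market pitch") and the modifier is "monastery".
Within "market pitch", the head is "pitch" and the modifier is "market".
Within "island chest", the head is "chest" and the modifier is "island".
Putting it together: [[monastery [market pitch]] [island chest]].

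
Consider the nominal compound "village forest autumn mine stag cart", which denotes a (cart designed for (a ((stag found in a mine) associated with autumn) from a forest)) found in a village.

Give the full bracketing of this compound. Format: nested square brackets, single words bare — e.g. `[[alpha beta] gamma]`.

Overall it is a kind of cart (specifically "forest autumn mine stag cart"); the modifier is "village".
Within "forest autumn mine stag cart", the head is "cart" and the modifier is "forest autumn mine stag".
Within "forest autumn mine stag", the head is "stag" (specifically "autumn mine stag") and the modifier is "forest".
Within "autumn mine stag", the head is "stag" (specifically "mine stag") and the modifier is "autumn".
Within "mine stag", the head is "stag" and the modifier is "mine".
Assembled: [village [[forest [autumn [mine stag]]] cart]].

[village [[forest [autumn [mine stag]]] cart]]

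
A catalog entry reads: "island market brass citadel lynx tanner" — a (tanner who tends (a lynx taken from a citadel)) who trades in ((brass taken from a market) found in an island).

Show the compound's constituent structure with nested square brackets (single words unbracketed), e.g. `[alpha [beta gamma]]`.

[[island [market brass]] [[citadel lynx] tanner]]

At the top level: head "tanner" (specifically "citadel lynx tanner"); modifier "island market brass".
Inside "island market brass": head "brass" (specifically "market brass"), modifier "island".
Inside "market brass": head "brass", modifier "market".
Inside "citadel lynx tanner": head "tanner", modifier "citadel lynx".
Inside "citadel lynx": head "lynx", modifier "citadel".
So the structure is [[island [market brass]] [[citadel lynx] tanner]].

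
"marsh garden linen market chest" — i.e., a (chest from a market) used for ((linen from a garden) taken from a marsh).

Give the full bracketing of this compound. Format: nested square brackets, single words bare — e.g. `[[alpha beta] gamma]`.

[[marsh [garden linen]] [market chest]]

Overall it is a kind of chest (specifically "market chest"); the modifier is "marsh garden linen".
Inside "marsh garden linen": head "linen" (specifically "garden linen"), modifier "marsh".
Inside "garden linen": head "linen", modifier "garden".
Inside "market chest": head "chest", modifier "market".
Assembled: [[marsh [garden linen]] [market chest]].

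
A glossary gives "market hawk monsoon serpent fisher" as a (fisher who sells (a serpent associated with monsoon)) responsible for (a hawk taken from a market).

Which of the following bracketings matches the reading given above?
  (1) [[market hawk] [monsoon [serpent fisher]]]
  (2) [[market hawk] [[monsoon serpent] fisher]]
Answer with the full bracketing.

[[market hawk] [[monsoon serpent] fisher]]

The paraphrase's head is the "fisher" part ("monsoon serpent fisher"); its modifier is "market hawk".
That top-level split, carried through the inner groups, gives [[market hawk] [[monsoon serpent] fisher]].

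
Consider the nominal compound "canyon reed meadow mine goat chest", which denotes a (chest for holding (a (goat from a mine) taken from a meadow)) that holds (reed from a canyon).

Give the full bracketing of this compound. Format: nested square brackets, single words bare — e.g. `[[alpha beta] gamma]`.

[[canyon reed] [[meadow [mine goat]] chest]]

The outermost head in the paraphrase is "chest" (specifically "meadow mine goat chest"), modified by "canyon reed".
Within "canyon reed", the head is "reed" and the modifier is "canyon".
Within "meadow mine goat chest", the head is "chest" and the modifier is "meadow mine goat".
Within "meadow mine goat", the head is "goat" (specifically "mine goat") and the modifier is "meadow".
Within "mine goat", the head is "goat" and the modifier is "mine".
So the structure is [[canyon reed] [[meadow [mine goat]] chest]].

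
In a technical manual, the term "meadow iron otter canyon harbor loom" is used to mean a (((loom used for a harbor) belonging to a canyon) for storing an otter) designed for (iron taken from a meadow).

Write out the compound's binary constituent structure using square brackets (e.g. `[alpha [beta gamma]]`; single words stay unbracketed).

Whole compound: head "loom" (specifically "otter canyon harbor loom"), modifier "meadow iron".
Within "meadow iron", the head is "iron" and the modifier is "meadow".
Within "otter canyon harbor loom", the head is "loom" (specifically "canyon harbor loom") and the modifier is "otter".
Within "canyon harbor loom", the head is "loom" (specifically "harbor loom") and the modifier is "canyon".
Within "harbor loom", the head is "loom" and the modifier is "harbor".
So the structure is [[meadow iron] [otter [canyon [harbor loom]]]].

[[meadow iron] [otter [canyon [harbor loom]]]]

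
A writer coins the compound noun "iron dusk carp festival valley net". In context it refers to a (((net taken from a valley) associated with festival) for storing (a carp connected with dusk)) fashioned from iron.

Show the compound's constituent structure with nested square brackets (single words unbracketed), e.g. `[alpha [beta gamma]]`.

The outermost head in the paraphrase is "net" (specifically "dusk carp festival valley net"), modified by "iron".
Inside "dusk carp festival valley net": head "net" (specifically "festival valley net"), modifier "dusk carp".
Inside "dusk carp": head "carp", modifier "dusk".
Inside "festival valley net": head "net" (specifically "valley net"), modifier "festival".
Inside "valley net": head "net", modifier "valley".
So the structure is [iron [[dusk carp] [festival [valley net]]]].

[iron [[dusk carp] [festival [valley net]]]]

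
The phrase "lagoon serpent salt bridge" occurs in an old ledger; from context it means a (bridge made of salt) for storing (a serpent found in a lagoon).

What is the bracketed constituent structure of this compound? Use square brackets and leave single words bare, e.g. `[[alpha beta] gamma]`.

The outermost head in the paraphrase is "bridge" (specifically "salt bridge"), modified by "lagoon serpent".
"lagoon serpent" → head "serpent", modifier "lagoon".
"salt bridge" → head "bridge", modifier "salt".
Putting it together: [[lagoon serpent] [salt bridge]].

[[lagoon serpent] [salt bridge]]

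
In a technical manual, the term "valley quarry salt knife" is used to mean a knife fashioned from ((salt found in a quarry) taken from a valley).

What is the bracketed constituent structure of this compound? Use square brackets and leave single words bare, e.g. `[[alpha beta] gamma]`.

[[valley [quarry salt]] knife]

Overall it is a kind of knife; the modifier is "valley quarry salt".
Inside "valley quarry salt": head "salt" (specifically "quarry salt"), modifier "valley".
Inside "quarry salt": head "salt", modifier "quarry".
So the structure is [[valley [quarry salt]] knife].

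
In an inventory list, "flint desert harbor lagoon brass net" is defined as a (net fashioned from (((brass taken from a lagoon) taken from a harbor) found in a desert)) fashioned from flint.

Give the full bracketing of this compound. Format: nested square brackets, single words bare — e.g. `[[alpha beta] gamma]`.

[flint [[desert [harbor [lagoon brass]]] net]]

The outermost head in the paraphrase is "net" (specifically "desert harbor lagoon brass net"), modified by "flint".
Within "desert harbor lagoon brass net", the head is "net" and the modifier is "desert harbor lagoon brass".
Within "desert harbor lagoon brass", the head is "brass" (specifically "harbor lagoon brass") and the modifier is "desert".
Within "harbor lagoon brass", the head is "brass" (specifically "lagoon brass") and the modifier is "harbor".
Within "lagoon brass", the head is "brass" and the modifier is "lagoon".
Putting it together: [flint [[desert [harbor [lagoon brass]]] net]].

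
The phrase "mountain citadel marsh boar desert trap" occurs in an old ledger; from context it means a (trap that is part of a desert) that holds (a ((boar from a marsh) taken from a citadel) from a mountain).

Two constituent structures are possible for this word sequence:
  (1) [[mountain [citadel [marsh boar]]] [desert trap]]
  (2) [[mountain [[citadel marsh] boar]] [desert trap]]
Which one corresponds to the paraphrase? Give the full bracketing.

[[mountain [citadel [marsh boar]]] [desert trap]]

The paraphrase's head is the "trap" part ("desert trap"); its modifier is "mountain citadel marsh boar".
That top-level split, carried through the inner groups, gives [[mountain [citadel [marsh boar]]] [desert trap]].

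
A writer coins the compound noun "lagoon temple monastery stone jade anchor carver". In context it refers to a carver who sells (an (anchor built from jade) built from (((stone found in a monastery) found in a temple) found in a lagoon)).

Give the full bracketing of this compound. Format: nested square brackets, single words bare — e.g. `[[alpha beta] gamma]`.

Whole compound: head "carver", modifier "lagoon temple monastery stone jade anchor".
"lagoon temple monastery stone jade anchor" → head "anchor" (specifically "jade anchor"), modifier "lagoon temple monastery stone".
"lagoon temple monastery stone" → head "stone" (specifically "temple monastery stone"), modifier "lagoon".
"temple monastery stone" → head "stone" (specifically "monastery stone"), modifier "temple".
"monastery stone" → head "stone", modifier "monastery".
"jade anchor" → head "anchor", modifier "jade".
So the structure is [[[lagoon [temple [monastery stone]]] [jade anchor]] carver].

[[[lagoon [temple [monastery stone]]] [jade anchor]] carver]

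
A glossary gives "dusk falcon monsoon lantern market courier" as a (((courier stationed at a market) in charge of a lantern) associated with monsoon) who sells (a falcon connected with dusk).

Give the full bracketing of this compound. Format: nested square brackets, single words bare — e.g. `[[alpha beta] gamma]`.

[[dusk falcon] [monsoon [lantern [market courier]]]]

At the top level: head "courier" (specifically "monsoon lantern market courier"); modifier "dusk falcon".
Within "dusk falcon", the head is "falcon" and the modifier is "dusk".
Within "monsoon lantern market courier", the head is "courier" (specifically "lantern market courier") and the modifier is "monsoon".
Within "lantern market courier", the head is "courier" (specifically "market courier") and the modifier is "lantern".
Within "market courier", the head is "courier" and the modifier is "market".
So the structure is [[dusk falcon] [monsoon [lantern [market courier]]]].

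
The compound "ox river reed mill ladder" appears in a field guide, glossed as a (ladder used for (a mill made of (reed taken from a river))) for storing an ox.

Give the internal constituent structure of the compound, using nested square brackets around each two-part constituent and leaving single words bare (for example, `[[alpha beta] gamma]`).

[ox [[[river reed] mill] ladder]]

Whole compound: head "ladder" (specifically "river reed mill ladder"), modifier "ox".
Within "river reed mill ladder", the head is "ladder" and the modifier is "river reed mill".
Within "river reed mill", the head is "mill" and the modifier is "river reed".
Within "river reed", the head is "reed" and the modifier is "river".
So the structure is [ox [[[river reed] mill] ladder]].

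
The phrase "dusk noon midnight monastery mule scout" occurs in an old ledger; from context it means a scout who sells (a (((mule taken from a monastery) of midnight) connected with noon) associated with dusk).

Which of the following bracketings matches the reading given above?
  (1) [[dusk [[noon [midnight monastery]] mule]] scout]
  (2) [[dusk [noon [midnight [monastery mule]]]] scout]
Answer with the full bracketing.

[[dusk [noon [midnight [monastery mule]]]] scout]

The paraphrase's head is the "scout" part ("scout"); its modifier is "dusk noon midnight monastery mule".
That top-level split, carried through the inner groups, gives [[dusk [noon [midnight [monastery mule]]]] scout].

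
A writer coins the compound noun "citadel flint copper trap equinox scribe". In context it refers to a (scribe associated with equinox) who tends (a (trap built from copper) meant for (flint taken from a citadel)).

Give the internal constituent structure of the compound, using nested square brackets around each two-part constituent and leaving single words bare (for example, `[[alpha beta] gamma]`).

Overall it is a kind of scribe (specifically "equinox scribe"); the modifier is "citadel flint copper trap".
"citadel flint copper trap" → head "trap" (specifically "copper trap"), modifier "citadel flint".
"citadel flint" → head "flint", modifier "citadel".
"copper trap" → head "trap", modifier "copper".
"equinox scribe" → head "scribe", modifier "equinox".
Assembled: [[[citadel flint] [copper trap]] [equinox scribe]].

[[[citadel flint] [copper trap]] [equinox scribe]]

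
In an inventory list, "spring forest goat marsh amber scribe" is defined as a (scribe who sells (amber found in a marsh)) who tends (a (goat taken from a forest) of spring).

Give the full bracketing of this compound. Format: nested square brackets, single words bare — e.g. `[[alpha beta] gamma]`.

Overall it is a kind of scribe (specifically "marsh amber scribe"); the modifier is "spring forest goat".
Within "spring forest goat", the head is "goat" (specifically "forest goat") and the modifier is "spring".
Within "forest goat", the head is "goat" and the modifier is "forest".
Within "marsh amber scribe", the head is "scribe" and the modifier is "marsh amber".
Within "marsh amber", the head is "amber" and the modifier is "marsh".
Assembled: [[spring [forest goat]] [[marsh amber] scribe]].

[[spring [forest goat]] [[marsh amber] scribe]]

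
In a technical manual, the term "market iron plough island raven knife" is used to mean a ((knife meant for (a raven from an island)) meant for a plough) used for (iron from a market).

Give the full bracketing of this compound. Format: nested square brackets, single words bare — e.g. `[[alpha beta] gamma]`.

[[market iron] [plough [[island raven] knife]]]

At the top level: head "knife" (specifically "plough island raven knife"); modifier "market iron".
Inside "market iron": head "iron", modifier "market".
Inside "plough island raven knife": head "knife" (specifically "island raven knife"), modifier "plough".
Inside "island raven knife": head "knife", modifier "island raven".
Inside "island raven": head "raven", modifier "island".
Assembled: [[market iron] [plough [[island raven] knife]]].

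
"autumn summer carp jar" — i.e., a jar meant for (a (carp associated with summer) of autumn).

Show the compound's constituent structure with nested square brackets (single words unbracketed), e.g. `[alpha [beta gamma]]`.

[[autumn [summer carp]] jar]

The outermost head in the paraphrase is "jar", modified by "autumn summer carp".
"autumn summer carp" → head "carp" (specifically "summer carp"), modifier "autumn".
"summer carp" → head "carp", modifier "summer".
Putting it together: [[autumn [summer carp]] jar].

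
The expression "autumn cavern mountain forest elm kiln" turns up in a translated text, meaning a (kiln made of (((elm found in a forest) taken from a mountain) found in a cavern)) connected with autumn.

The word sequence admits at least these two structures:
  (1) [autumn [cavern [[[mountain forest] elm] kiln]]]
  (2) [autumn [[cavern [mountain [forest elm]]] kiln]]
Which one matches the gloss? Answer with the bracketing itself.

The paraphrase's head is the "kiln" part ("cavern mountain forest elm kiln"); its modifier is "autumn".
That top-level split, carried through the inner groups, gives [autumn [[cavern [mountain [forest elm]]] kiln]].

[autumn [[cavern [mountain [forest elm]]] kiln]]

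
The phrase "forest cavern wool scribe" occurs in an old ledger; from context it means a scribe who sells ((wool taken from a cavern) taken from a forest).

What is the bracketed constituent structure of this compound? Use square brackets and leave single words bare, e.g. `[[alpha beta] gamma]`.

[[forest [cavern wool]] scribe]

At the top level: head "scribe"; modifier "forest cavern wool".
"forest cavern wool" → head "wool" (specifically "cavern wool"), modifier "forest".
"cavern wool" → head "wool", modifier "cavern".
So the structure is [[forest [cavern wool]] scribe].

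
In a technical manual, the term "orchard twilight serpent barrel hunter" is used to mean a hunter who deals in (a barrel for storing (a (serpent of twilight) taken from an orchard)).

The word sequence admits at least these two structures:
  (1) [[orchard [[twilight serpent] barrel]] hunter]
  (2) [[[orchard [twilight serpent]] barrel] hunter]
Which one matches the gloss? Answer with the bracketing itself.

The paraphrase's head is the "hunter" part ("hunter"); its modifier is "orchard twilight serpent barrel".
That top-level split, carried through the inner groups, gives [[[orchard [twilight serpent]] barrel] hunter].

[[[orchard [twilight serpent]] barrel] hunter]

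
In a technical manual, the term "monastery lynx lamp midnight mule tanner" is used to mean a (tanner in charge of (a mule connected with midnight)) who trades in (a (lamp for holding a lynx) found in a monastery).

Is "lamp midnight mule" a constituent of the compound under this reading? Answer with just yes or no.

no

The top-level split is [monastery lynx lamp] [midnight mule tanner]; the full structure is [[monastery [lynx lamp]] [[midnight mule] tanner]].
"lamp midnight mule" straddles a constituent boundary, so it is not a single unit.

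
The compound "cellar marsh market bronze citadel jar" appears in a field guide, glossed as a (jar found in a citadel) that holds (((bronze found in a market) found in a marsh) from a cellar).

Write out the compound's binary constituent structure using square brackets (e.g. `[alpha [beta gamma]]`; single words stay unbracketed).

[[cellar [marsh [market bronze]]] [citadel jar]]

The outermost head in the paraphrase is "jar" (specifically "citadel jar"), modified by "cellar marsh market bronze".
"cellar marsh market bronze" → head "bronze" (specifically "marsh market bronze"), modifier "cellar".
"marsh market bronze" → head "bronze" (specifically "market bronze"), modifier "marsh".
"market bronze" → head "bronze", modifier "market".
"citadel jar" → head "jar", modifier "citadel".
So the structure is [[cellar [marsh [market bronze]]] [citadel jar]].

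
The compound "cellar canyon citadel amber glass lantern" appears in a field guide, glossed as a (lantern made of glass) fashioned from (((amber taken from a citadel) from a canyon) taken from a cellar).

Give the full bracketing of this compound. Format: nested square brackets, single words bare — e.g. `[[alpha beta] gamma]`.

[[cellar [canyon [citadel amber]]] [glass lantern]]

The outermost head in the paraphrase is "lantern" (specifically "glass lantern"), modified by "cellar canyon citadel amber".
Within "cellar canyon citadel amber", the head is "amber" (specifically "canyon citadel amber") and the modifier is "cellar".
Within "canyon citadel amber", the head is "amber" (specifically "citadel amber") and the modifier is "canyon".
Within "citadel amber", the head is "amber" and the modifier is "citadel".
Within "glass lantern", the head is "lantern" and the modifier is "glass".
Assembled: [[cellar [canyon [citadel amber]]] [glass lantern]].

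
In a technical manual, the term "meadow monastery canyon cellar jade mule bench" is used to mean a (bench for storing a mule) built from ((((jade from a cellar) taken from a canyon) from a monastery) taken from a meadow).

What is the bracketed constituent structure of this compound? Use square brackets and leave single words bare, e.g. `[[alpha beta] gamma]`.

Overall it is a kind of bench (specifically "mule bench"); the modifier is "meadow monastery canyon cellar jade".
Inside "meadow monastery canyon cellar jade": head "jade" (specifically "monastery canyon cellar jade"), modifier "meadow".
Inside "monastery canyon cellar jade": head "jade" (specifically "canyon cellar jade"), modifier "monastery".
Inside "canyon cellar jade": head "jade" (specifically "cellar jade"), modifier "canyon".
Inside "cellar jade": head "jade", modifier "cellar".
Inside "mule bench": head "bench", modifier "mule".
Assembled: [[meadow [monastery [canyon [cellar jade]]]] [mule bench]].

[[meadow [monastery [canyon [cellar jade]]]] [mule bench]]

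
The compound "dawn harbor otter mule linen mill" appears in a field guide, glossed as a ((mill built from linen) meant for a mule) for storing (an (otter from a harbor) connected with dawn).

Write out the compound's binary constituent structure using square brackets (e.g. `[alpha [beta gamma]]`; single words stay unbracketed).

[[dawn [harbor otter]] [mule [linen mill]]]

Whole compound: head "mill" (specifically "mule linen mill"), modifier "dawn harbor otter".
Inside "dawn harbor otter": head "otter" (specifically "harbor otter"), modifier "dawn".
Inside "harbor otter": head "otter", modifier "harbor".
Inside "mule linen mill": head "mill" (specifically "linen mill"), modifier "mule".
Inside "linen mill": head "mill", modifier "linen".
Assembled: [[dawn [harbor otter]] [mule [linen mill]]].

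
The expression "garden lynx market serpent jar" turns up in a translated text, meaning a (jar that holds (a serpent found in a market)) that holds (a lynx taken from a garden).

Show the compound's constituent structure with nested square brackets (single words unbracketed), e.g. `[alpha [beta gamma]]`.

[[garden lynx] [[market serpent] jar]]

At the top level: head "jar" (specifically "market serpent jar"); modifier "garden lynx".
Inside "garden lynx": head "lynx", modifier "garden".
Inside "market serpent jar": head "jar", modifier "market serpent".
Inside "market serpent": head "serpent", modifier "market".
Putting it together: [[garden lynx] [[market serpent] jar]].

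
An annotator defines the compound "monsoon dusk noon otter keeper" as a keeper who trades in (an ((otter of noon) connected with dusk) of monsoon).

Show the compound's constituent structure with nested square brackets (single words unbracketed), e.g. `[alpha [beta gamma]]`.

Overall it is a kind of keeper; the modifier is "monsoon dusk noon otter".
Inside "monsoon dusk noon otter": head "otter" (specifically "dusk noon otter"), modifier "monsoon".
Inside "dusk noon otter": head "otter" (specifically "noon otter"), modifier "dusk".
Inside "noon otter": head "otter", modifier "noon".
Putting it together: [[monsoon [dusk [noon otter]]] keeper].

[[monsoon [dusk [noon otter]]] keeper]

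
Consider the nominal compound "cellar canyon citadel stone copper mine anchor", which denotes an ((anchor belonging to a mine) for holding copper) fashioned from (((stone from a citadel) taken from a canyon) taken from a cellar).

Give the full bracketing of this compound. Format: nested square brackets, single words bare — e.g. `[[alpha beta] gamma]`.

[[cellar [canyon [citadel stone]]] [copper [mine anchor]]]

The outermost head in the paraphrase is "anchor" (specifically "copper mine anchor"), modified by "cellar canyon citadel stone".
Inside "cellar canyon citadel stone": head "stone" (specifically "canyon citadel stone"), modifier "cellar".
Inside "canyon citadel stone": head "stone" (specifically "citadel stone"), modifier "canyon".
Inside "citadel stone": head "stone", modifier "citadel".
Inside "copper mine anchor": head "anchor" (specifically "mine anchor"), modifier "copper".
Inside "mine anchor": head "anchor", modifier "mine".
Putting it together: [[cellar [canyon [citadel stone]]] [copper [mine anchor]]].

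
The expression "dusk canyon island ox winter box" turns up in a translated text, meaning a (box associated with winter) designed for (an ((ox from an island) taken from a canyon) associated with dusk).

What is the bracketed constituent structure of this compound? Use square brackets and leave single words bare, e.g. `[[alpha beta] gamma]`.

[[dusk [canyon [island ox]]] [winter box]]

The outermost head in the paraphrase is "box" (specifically "winter box"), modified by "dusk canyon island ox".
Within "dusk canyon island ox", the head is "ox" (specifically "canyon island ox") and the modifier is "dusk".
Within "canyon island ox", the head is "ox" (specifically "island ox") and the modifier is "canyon".
Within "island ox", the head is "ox" and the modifier is "island".
Within "winter box", the head is "box" and the modifier is "winter".
Assembled: [[dusk [canyon [island ox]]] [winter box]].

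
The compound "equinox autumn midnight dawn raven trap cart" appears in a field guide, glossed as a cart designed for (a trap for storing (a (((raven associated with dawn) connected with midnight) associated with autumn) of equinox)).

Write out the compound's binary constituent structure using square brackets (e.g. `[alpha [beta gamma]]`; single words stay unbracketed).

[[[equinox [autumn [midnight [dawn raven]]]] trap] cart]

At the top level: head "cart"; modifier "equinox autumn midnight dawn raven trap".
Within "equinox autumn midnight dawn raven trap", the head is "trap" and the modifier is "equinox autumn midnight dawn raven".
Within "equinox autumn midnight dawn raven", the head is "raven" (specifically "autumn midnight dawn raven") and the modifier is "equinox".
Within "autumn midnight dawn raven", the head is "raven" (specifically "midnight dawn raven") and the modifier is "autumn".
Within "midnight dawn raven", the head is "raven" (specifically "dawn raven") and the modifier is "midnight".
Within "dawn raven", the head is "raven" and the modifier is "dawn".
Assembled: [[[equinox [autumn [midnight [dawn raven]]]] trap] cart].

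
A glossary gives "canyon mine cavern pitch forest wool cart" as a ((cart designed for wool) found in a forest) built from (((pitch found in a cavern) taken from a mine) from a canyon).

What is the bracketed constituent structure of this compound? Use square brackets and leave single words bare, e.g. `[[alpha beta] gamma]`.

The outermost head in the paraphrase is "cart" (specifically "forest wool cart"), modified by "canyon mine cavern pitch".
"canyon mine cavern pitch" → head "pitch" (specifically "mine cavern pitch"), modifier "canyon".
"mine cavern pitch" → head "pitch" (specifically "cavern pitch"), modifier "mine".
"cavern pitch" → head "pitch", modifier "cavern".
"forest wool cart" → head "cart" (specifically "wool cart"), modifier "forest".
"wool cart" → head "cart", modifier "wool".
So the structure is [[canyon [mine [cavern pitch]]] [forest [wool cart]]].

[[canyon [mine [cavern pitch]]] [forest [wool cart]]]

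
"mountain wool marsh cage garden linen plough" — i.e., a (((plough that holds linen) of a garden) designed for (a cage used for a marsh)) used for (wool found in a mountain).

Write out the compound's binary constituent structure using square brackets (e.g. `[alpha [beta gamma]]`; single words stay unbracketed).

The outermost head in the paraphrase is "plough" (specifically "marsh cage garden linen plough"), modified by "mountain wool".
Within "mountain wool", the head is "wool" and the modifier is "mountain".
Within "marsh cage garden linen plough", the head is "plough" (specifically "garden linen plough") and the modifier is "marsh cage".
Within "marsh cage", the head is "cage" and the modifier is "marsh".
Within "garden linen plough", the head is "plough" (specifically "linen plough") and the modifier is "garden".
Within "linen plough", the head is "plough" and the modifier is "linen".
Putting it together: [[mountain wool] [[marsh cage] [garden [linen plough]]]].

[[mountain wool] [[marsh cage] [garden [linen plough]]]]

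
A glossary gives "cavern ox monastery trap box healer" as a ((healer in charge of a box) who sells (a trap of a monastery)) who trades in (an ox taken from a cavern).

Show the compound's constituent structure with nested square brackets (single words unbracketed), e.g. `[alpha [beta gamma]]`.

The outermost head in the paraphrase is "healer" (specifically "monastery trap box healer"), modified by "cavern ox".
Inside "cavern ox": head "ox", modifier "cavern".
Inside "monastery trap box healer": head "healer" (specifically "box healer"), modifier "monastery trap".
Inside "monastery trap": head "trap", modifier "monastery".
Inside "box healer": head "healer", modifier "box".
Assembled: [[cavern ox] [[monastery trap] [box healer]]].

[[cavern ox] [[monastery trap] [box healer]]]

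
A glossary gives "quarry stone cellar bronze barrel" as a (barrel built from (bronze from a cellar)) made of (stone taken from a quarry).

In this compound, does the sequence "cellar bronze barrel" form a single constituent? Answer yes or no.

yes

The paraphrase groups the words so that "cellar bronze barrel" is one unit: it corresponds to a single parenthesized sub-phrase.
The full structure is [[quarry stone] [[cellar bronze] barrel]], in which [cellar bronze barrel] is a constituent.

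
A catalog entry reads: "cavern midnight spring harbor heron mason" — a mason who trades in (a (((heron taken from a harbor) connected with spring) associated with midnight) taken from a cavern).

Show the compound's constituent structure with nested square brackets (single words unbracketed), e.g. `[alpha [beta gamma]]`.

[[cavern [midnight [spring [harbor heron]]]] mason]

Overall it is a kind of mason; the modifier is "cavern midnight spring harbor heron".
Inside "cavern midnight spring harbor heron": head "heron" (specifically "midnight spring harbor heron"), modifier "cavern".
Inside "midnight spring harbor heron": head "heron" (specifically "spring harbor heron"), modifier "midnight".
Inside "spring harbor heron": head "heron" (specifically "harbor heron"), modifier "spring".
Inside "harbor heron": head "heron", modifier "harbor".
Putting it together: [[cavern [midnight [spring [harbor heron]]]] mason].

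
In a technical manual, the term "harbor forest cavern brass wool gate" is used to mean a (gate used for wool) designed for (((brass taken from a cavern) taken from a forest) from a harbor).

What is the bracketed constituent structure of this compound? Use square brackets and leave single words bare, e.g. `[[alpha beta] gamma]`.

Whole compound: head "gate" (specifically "wool gate"), modifier "harbor forest cavern brass".
Within "harbor forest cavern brass", the head is "brass" (specifically "forest cavern brass") and the modifier is "harbor".
Within "forest cavern brass", the head is "brass" (specifically "cavern brass") and the modifier is "forest".
Within "cavern brass", the head is "brass" and the modifier is "cavern".
Within "wool gate", the head is "gate" and the modifier is "wool".
Assembled: [[harbor [forest [cavern brass]]] [wool gate]].

[[harbor [forest [cavern brass]]] [wool gate]]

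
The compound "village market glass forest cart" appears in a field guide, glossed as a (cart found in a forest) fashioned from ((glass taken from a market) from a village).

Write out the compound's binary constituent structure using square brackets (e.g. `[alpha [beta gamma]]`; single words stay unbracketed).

[[village [market glass]] [forest cart]]

The outermost head in the paraphrase is "cart" (specifically "forest cart"), modified by "village market glass".
"village market glass" → head "glass" (specifically "market glass"), modifier "village".
"market glass" → head "glass", modifier "market".
"forest cart" → head "cart", modifier "forest".
Putting it together: [[village [market glass]] [forest cart]].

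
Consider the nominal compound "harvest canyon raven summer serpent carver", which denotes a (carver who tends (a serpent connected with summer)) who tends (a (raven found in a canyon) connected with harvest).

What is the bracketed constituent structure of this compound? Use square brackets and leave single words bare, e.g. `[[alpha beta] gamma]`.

Whole compound: head "carver" (specifically "summer serpent carver"), modifier "harvest canyon raven".
"harvest canyon raven" → head "raven" (specifically "canyon raven"), modifier "harvest".
"canyon raven" → head "raven", modifier "canyon".
"summer serpent carver" → head "carver", modifier "summer serpent".
"summer serpent" → head "serpent", modifier "summer".
Assembled: [[harvest [canyon raven]] [[summer serpent] carver]].

[[harvest [canyon raven]] [[summer serpent] carver]]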